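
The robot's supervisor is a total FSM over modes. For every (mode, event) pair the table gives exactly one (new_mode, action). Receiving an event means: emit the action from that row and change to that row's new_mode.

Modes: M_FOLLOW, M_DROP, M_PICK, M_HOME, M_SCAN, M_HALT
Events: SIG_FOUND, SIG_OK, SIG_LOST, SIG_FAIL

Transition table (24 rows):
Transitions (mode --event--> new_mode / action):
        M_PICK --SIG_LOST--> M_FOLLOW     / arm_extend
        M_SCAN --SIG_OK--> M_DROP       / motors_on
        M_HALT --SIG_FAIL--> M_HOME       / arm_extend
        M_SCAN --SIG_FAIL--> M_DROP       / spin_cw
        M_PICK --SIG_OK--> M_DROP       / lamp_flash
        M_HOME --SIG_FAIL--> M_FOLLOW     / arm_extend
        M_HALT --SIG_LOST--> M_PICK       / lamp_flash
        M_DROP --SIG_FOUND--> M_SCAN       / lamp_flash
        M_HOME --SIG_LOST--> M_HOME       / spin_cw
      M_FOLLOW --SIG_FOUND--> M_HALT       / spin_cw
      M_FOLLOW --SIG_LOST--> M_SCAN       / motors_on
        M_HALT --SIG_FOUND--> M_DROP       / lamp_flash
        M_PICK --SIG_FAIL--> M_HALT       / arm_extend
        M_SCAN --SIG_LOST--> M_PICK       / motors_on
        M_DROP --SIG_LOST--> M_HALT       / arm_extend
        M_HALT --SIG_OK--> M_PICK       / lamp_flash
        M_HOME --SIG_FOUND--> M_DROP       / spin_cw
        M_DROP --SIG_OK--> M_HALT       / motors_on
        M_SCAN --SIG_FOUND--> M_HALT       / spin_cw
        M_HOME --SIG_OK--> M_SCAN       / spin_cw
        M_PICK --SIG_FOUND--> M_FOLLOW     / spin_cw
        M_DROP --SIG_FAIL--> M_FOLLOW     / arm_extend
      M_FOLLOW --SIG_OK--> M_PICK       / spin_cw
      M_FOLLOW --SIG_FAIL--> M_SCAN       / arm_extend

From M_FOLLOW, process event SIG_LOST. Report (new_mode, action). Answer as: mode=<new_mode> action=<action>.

current mode = M_FOLLOW; filter table to that mode:
  (M_FOLLOW, SIG_FOUND) → (M_HALT, spin_cw)
  (M_FOLLOW, SIG_LOST) → (M_SCAN, motors_on)  ← event matches
  (M_FOLLOW, SIG_OK) → (M_PICK, spin_cw)
  (M_FOLLOW, SIG_FAIL) → (M_SCAN, arm_extend)
event = SIG_LOST selects (M_SCAN, motors_on)

mode=M_SCAN action=motors_on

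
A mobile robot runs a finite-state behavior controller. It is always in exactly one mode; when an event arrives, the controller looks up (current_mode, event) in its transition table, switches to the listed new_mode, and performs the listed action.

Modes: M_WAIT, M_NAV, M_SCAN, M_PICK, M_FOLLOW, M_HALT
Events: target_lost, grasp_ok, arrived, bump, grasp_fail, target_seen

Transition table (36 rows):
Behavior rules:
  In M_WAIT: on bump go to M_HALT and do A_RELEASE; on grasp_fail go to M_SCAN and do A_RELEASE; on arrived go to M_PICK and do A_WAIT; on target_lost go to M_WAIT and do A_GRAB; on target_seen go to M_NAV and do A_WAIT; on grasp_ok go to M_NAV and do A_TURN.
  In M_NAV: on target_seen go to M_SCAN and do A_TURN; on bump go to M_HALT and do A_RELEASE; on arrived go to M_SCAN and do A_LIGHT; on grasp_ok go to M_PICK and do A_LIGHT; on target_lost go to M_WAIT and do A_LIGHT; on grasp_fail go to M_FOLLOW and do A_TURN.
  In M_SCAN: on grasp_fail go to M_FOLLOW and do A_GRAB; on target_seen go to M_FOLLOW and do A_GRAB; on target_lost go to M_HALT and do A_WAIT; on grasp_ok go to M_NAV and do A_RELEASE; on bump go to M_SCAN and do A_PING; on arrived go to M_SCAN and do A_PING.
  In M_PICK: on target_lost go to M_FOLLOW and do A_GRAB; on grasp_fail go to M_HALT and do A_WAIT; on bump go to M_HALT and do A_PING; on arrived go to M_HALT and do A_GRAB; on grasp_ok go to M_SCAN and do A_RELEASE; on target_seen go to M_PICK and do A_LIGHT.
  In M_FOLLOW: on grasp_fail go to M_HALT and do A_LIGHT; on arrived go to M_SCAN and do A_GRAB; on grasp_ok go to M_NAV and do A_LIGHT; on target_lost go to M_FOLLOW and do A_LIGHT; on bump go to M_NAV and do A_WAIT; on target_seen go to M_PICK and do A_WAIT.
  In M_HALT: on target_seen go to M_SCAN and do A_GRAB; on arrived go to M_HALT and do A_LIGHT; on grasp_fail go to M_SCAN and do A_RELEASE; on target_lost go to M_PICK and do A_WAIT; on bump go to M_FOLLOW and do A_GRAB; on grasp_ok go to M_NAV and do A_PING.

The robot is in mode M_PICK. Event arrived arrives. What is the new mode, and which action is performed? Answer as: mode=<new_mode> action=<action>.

current mode = M_PICK; filter table to that mode:
  (M_PICK, target_lost) → (M_FOLLOW, A_GRAB)
  (M_PICK, grasp_fail) → (M_HALT, A_WAIT)
  (M_PICK, bump) → (M_HALT, A_PING)
  (M_PICK, arrived) → (M_HALT, A_GRAB)  ← event matches
  (M_PICK, grasp_ok) → (M_SCAN, A_RELEASE)
  (M_PICK, target_seen) → (M_PICK, A_LIGHT)
event = arrived selects (M_HALT, A_GRAB)

mode=M_HALT action=A_GRAB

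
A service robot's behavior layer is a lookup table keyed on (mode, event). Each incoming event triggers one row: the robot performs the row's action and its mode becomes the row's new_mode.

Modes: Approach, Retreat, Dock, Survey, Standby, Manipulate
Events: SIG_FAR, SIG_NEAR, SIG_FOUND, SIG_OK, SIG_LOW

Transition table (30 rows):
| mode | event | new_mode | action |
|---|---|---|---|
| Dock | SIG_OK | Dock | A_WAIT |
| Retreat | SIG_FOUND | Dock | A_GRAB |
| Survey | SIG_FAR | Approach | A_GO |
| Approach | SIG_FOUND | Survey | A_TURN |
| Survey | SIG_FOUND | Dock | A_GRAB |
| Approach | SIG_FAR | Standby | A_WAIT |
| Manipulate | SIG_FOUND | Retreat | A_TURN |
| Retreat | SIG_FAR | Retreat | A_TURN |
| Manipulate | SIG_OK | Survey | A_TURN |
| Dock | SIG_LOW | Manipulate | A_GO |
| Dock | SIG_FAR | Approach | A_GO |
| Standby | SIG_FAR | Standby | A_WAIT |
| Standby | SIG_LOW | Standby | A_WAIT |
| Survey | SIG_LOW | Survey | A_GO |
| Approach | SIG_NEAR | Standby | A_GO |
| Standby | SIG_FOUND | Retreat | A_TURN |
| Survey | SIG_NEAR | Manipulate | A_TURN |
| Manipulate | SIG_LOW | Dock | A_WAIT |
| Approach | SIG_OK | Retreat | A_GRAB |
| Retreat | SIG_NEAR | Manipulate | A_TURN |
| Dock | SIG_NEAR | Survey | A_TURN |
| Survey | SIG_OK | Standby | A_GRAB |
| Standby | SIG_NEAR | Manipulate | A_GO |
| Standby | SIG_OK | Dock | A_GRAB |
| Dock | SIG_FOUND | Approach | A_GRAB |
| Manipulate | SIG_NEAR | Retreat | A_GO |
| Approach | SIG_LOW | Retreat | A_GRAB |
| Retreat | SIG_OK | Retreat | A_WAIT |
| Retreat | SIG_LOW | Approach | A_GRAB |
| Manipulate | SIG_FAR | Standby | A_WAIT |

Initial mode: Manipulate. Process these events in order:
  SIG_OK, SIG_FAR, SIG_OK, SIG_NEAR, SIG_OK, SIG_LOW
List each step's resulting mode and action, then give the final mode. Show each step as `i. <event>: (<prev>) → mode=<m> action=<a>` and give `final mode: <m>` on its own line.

1. SIG_OK: (Manipulate) → mode=Survey action=A_TURN
2. SIG_FAR: (Survey) → mode=Approach action=A_GO
3. SIG_OK: (Approach) → mode=Retreat action=A_GRAB
4. SIG_NEAR: (Retreat) → mode=Manipulate action=A_TURN
5. SIG_OK: (Manipulate) → mode=Survey action=A_TURN
6. SIG_LOW: (Survey) → mode=Survey action=A_GO

final mode: Survey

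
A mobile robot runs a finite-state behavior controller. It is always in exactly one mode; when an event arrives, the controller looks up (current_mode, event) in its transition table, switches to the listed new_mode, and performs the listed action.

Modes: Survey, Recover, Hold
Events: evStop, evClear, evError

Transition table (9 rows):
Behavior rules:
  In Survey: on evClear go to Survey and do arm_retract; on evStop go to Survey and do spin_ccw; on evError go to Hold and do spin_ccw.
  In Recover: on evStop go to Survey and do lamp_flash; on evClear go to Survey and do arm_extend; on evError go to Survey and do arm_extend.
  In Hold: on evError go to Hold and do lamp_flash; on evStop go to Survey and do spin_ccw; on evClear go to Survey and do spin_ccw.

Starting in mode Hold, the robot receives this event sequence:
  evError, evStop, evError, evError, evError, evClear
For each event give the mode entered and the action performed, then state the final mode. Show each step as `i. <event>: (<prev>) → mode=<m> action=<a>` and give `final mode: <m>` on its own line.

final mode: Survey

1. evError: (Hold) → mode=Hold action=lamp_flash
2. evStop: (Hold) → mode=Survey action=spin_ccw
3. evError: (Survey) → mode=Hold action=spin_ccw
4. evError: (Hold) → mode=Hold action=lamp_flash
5. evError: (Hold) → mode=Hold action=lamp_flash
6. evClear: (Hold) → mode=Survey action=spin_ccw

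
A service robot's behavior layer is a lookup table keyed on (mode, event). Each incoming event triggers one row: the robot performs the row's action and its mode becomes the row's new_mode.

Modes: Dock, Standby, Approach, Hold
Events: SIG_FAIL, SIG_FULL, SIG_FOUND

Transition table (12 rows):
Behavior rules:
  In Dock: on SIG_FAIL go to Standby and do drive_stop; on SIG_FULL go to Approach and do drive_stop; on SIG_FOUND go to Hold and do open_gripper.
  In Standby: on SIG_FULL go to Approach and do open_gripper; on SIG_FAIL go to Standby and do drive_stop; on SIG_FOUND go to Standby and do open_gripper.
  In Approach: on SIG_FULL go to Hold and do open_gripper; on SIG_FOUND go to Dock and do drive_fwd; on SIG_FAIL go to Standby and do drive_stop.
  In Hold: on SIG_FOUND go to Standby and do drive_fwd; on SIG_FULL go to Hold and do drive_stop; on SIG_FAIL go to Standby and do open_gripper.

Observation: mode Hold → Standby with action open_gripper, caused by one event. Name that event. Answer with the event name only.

try SIG_FAIL: (Hold, SIG_FAIL) → (Standby, open_gripper)  ← matches
try SIG_FULL: (Hold, SIG_FULL) → (Hold, drive_stop)
try SIG_FOUND: (Hold, SIG_FOUND) → (Standby, drive_fwd)

SIG_FAIL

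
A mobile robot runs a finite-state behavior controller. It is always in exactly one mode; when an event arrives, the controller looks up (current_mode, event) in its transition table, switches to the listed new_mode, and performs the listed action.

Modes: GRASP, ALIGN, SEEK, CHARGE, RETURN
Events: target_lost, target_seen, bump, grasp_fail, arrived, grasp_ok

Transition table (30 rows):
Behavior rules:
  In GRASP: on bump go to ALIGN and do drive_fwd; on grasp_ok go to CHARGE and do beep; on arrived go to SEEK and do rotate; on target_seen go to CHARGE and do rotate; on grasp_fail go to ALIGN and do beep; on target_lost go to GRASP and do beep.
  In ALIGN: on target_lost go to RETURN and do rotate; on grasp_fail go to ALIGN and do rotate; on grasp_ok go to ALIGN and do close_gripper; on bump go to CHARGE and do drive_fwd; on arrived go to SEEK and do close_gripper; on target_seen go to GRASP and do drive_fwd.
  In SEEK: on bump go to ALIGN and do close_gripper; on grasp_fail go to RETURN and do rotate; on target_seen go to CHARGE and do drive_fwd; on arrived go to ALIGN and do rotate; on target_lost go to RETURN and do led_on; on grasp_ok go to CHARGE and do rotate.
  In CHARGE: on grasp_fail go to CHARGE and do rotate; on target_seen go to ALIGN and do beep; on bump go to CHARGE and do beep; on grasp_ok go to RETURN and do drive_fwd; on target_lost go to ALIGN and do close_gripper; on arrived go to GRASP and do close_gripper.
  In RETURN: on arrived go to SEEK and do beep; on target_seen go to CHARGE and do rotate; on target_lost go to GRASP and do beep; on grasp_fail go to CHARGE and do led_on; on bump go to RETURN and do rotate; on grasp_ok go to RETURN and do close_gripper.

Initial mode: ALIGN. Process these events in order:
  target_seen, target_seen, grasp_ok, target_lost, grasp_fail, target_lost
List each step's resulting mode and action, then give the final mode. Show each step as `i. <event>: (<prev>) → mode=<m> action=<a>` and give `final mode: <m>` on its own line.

1. target_seen: (ALIGN) → mode=GRASP action=drive_fwd
2. target_seen: (GRASP) → mode=CHARGE action=rotate
3. grasp_ok: (CHARGE) → mode=RETURN action=drive_fwd
4. target_lost: (RETURN) → mode=GRASP action=beep
5. grasp_fail: (GRASP) → mode=ALIGN action=beep
6. target_lost: (ALIGN) → mode=RETURN action=rotate

final mode: RETURN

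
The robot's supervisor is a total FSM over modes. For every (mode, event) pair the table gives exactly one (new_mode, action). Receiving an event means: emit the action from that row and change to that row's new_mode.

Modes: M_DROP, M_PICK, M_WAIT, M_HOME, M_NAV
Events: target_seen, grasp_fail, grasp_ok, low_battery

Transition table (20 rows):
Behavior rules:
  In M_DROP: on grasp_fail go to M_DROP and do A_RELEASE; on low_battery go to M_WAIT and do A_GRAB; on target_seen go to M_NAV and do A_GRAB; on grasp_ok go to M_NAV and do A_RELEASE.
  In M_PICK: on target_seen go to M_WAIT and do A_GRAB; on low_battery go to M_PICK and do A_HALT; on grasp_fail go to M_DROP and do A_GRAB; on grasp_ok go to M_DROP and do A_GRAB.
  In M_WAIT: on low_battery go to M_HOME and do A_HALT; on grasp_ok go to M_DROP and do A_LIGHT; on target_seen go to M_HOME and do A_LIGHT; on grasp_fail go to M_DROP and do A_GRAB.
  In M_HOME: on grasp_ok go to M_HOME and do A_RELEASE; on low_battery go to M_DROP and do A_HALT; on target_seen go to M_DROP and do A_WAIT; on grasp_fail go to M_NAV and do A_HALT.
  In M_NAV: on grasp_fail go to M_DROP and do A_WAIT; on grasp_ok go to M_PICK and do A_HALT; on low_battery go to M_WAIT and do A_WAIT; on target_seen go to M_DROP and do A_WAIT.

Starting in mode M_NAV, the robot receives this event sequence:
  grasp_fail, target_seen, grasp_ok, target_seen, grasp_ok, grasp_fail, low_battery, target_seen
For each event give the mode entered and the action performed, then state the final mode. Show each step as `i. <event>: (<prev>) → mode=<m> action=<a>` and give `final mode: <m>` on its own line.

1. grasp_fail: (M_NAV) → mode=M_DROP action=A_WAIT
2. target_seen: (M_DROP) → mode=M_NAV action=A_GRAB
3. grasp_ok: (M_NAV) → mode=M_PICK action=A_HALT
4. target_seen: (M_PICK) → mode=M_WAIT action=A_GRAB
5. grasp_ok: (M_WAIT) → mode=M_DROP action=A_LIGHT
6. grasp_fail: (M_DROP) → mode=M_DROP action=A_RELEASE
7. low_battery: (M_DROP) → mode=M_WAIT action=A_GRAB
8. target_seen: (M_WAIT) → mode=M_HOME action=A_LIGHT

final mode: M_HOME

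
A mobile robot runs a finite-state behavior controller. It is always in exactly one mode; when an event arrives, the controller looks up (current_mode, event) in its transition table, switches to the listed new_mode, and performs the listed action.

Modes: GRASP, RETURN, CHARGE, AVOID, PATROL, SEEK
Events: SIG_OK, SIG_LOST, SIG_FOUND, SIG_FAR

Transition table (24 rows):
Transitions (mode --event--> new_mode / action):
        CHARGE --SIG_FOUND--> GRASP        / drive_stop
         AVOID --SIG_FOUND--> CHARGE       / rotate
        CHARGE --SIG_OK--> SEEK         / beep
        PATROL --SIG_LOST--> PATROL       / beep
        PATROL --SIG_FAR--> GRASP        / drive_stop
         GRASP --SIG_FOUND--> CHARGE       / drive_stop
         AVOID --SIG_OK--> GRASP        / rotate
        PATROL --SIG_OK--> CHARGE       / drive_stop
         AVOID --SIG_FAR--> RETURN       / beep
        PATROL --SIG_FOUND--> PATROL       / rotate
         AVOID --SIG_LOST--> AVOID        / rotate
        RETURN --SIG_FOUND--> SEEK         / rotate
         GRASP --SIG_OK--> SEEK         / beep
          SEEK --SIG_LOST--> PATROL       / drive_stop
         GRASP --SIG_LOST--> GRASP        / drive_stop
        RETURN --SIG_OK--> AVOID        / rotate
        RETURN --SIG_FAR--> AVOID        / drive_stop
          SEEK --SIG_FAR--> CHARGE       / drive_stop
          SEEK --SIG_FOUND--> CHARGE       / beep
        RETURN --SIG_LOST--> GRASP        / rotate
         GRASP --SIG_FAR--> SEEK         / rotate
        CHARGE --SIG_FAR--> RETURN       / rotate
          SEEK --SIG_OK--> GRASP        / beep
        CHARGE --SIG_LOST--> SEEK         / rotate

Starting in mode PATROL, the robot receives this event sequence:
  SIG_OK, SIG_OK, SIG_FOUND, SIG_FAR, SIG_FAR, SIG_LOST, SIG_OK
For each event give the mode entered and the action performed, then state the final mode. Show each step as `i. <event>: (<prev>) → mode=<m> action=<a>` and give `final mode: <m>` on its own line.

1. SIG_OK: (PATROL) → mode=CHARGE action=drive_stop
2. SIG_OK: (CHARGE) → mode=SEEK action=beep
3. SIG_FOUND: (SEEK) → mode=CHARGE action=beep
4. SIG_FAR: (CHARGE) → mode=RETURN action=rotate
5. SIG_FAR: (RETURN) → mode=AVOID action=drive_stop
6. SIG_LOST: (AVOID) → mode=AVOID action=rotate
7. SIG_OK: (AVOID) → mode=GRASP action=rotate

final mode: GRASP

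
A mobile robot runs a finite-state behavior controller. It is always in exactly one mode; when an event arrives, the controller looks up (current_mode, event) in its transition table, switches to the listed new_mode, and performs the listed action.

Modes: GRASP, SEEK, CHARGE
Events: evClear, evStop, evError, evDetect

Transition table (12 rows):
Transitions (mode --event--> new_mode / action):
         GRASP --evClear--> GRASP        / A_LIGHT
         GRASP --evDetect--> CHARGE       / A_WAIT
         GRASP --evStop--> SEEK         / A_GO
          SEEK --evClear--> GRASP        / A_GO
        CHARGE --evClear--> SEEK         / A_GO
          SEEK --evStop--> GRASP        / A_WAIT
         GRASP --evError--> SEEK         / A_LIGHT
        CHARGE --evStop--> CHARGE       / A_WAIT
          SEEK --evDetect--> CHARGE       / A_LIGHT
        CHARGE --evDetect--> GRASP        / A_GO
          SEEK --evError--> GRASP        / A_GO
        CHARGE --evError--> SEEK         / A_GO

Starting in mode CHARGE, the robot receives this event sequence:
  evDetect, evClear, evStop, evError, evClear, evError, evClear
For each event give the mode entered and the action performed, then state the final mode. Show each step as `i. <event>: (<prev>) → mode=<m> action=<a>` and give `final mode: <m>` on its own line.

1. evDetect: (CHARGE) → mode=GRASP action=A_GO
2. evClear: (GRASP) → mode=GRASP action=A_LIGHT
3. evStop: (GRASP) → mode=SEEK action=A_GO
4. evError: (SEEK) → mode=GRASP action=A_GO
5. evClear: (GRASP) → mode=GRASP action=A_LIGHT
6. evError: (GRASP) → mode=SEEK action=A_LIGHT
7. evClear: (SEEK) → mode=GRASP action=A_GO

final mode: GRASP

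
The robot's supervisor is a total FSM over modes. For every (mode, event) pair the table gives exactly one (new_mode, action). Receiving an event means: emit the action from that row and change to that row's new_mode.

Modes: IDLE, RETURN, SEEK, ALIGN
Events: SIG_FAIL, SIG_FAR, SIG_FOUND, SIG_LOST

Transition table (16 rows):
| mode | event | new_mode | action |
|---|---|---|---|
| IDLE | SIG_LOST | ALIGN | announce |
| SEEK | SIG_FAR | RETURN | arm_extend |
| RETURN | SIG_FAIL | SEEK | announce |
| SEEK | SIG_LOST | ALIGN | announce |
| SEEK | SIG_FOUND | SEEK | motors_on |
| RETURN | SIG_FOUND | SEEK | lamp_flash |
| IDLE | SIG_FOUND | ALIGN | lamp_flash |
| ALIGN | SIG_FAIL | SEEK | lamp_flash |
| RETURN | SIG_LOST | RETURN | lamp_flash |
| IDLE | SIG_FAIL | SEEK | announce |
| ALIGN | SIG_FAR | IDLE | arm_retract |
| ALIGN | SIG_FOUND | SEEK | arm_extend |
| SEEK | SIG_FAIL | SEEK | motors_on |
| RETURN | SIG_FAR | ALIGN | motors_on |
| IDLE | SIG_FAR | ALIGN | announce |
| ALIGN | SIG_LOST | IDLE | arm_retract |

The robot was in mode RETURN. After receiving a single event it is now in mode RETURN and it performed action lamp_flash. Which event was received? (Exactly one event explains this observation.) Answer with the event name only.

SIG_LOST

try SIG_FAIL: (RETURN, SIG_FAIL) → (SEEK, announce)
try SIG_FAR: (RETURN, SIG_FAR) → (ALIGN, motors_on)
try SIG_FOUND: (RETURN, SIG_FOUND) → (SEEK, lamp_flash)
try SIG_LOST: (RETURN, SIG_LOST) → (RETURN, lamp_flash)  ← matches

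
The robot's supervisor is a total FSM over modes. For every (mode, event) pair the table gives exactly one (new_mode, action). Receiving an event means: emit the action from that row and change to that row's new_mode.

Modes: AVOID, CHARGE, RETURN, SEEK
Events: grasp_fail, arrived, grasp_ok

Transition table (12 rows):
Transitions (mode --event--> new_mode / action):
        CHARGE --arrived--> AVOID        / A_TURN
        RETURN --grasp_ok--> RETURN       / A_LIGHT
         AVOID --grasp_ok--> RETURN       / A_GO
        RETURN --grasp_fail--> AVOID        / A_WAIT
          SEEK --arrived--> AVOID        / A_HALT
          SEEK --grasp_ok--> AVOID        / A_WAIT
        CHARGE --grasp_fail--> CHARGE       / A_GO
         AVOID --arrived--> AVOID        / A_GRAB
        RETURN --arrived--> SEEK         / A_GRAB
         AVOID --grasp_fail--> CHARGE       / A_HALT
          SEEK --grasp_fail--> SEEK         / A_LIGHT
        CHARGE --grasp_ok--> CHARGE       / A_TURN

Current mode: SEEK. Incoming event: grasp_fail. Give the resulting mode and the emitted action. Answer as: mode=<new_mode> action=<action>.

mode=SEEK action=A_LIGHT

current mode = SEEK; filter table to that mode:
  (SEEK, arrived) → (AVOID, A_HALT)
  (SEEK, grasp_ok) → (AVOID, A_WAIT)
  (SEEK, grasp_fail) → (SEEK, A_LIGHT)  ← event matches
event = grasp_fail selects (SEEK, A_LIGHT)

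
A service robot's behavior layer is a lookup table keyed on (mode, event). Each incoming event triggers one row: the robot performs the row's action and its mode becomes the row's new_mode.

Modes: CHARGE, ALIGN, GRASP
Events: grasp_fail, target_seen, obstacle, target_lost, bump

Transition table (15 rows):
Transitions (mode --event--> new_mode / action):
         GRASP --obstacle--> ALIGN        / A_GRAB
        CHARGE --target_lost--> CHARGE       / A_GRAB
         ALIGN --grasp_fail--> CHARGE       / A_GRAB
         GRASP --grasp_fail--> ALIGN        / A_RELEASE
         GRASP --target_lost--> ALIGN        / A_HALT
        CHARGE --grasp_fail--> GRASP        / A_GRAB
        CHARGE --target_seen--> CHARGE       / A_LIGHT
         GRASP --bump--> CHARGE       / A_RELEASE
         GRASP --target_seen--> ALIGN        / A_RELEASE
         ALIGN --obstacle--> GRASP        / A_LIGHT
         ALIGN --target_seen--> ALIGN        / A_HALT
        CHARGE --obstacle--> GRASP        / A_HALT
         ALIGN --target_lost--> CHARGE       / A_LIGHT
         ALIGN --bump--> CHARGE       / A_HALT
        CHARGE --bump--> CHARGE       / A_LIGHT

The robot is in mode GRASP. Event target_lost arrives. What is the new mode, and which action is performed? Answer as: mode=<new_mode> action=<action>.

mode=ALIGN action=A_HALT

current mode = GRASP; filter table to that mode:
  (GRASP, obstacle) → (ALIGN, A_GRAB)
  (GRASP, grasp_fail) → (ALIGN, A_RELEASE)
  (GRASP, target_lost) → (ALIGN, A_HALT)  ← event matches
  (GRASP, bump) → (CHARGE, A_RELEASE)
  (GRASP, target_seen) → (ALIGN, A_RELEASE)
event = target_lost selects (ALIGN, A_HALT)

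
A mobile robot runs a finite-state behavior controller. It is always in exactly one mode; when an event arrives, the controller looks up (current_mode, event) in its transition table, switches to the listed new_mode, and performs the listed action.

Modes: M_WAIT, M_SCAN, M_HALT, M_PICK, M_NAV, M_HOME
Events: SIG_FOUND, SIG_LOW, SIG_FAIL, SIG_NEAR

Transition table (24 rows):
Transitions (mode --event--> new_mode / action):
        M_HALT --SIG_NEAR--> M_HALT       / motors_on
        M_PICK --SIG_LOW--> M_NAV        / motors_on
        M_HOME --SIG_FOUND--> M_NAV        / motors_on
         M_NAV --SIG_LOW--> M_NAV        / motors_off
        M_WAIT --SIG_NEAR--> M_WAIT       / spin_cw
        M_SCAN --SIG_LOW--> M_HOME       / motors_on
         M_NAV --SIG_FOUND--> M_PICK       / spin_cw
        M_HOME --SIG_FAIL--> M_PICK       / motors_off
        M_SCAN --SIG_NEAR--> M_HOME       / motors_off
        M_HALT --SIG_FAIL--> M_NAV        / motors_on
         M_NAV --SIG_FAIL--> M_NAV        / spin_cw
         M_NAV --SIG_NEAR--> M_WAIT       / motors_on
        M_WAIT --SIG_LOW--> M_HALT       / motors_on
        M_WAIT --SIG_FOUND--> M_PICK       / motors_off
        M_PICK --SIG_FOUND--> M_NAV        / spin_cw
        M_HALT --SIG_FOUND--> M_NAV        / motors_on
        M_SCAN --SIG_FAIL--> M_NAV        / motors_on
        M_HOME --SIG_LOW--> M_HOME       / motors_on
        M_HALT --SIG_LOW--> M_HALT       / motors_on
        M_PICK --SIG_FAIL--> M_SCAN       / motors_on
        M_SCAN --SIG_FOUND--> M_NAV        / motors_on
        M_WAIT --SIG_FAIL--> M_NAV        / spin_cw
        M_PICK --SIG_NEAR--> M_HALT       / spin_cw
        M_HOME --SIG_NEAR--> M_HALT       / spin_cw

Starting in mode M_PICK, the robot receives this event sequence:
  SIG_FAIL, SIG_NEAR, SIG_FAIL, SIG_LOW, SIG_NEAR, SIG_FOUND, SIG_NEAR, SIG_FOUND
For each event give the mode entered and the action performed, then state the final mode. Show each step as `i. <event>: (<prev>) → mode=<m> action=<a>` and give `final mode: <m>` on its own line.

final mode: M_NAV

1. SIG_FAIL: (M_PICK) → mode=M_SCAN action=motors_on
2. SIG_NEAR: (M_SCAN) → mode=M_HOME action=motors_off
3. SIG_FAIL: (M_HOME) → mode=M_PICK action=motors_off
4. SIG_LOW: (M_PICK) → mode=M_NAV action=motors_on
5. SIG_NEAR: (M_NAV) → mode=M_WAIT action=motors_on
6. SIG_FOUND: (M_WAIT) → mode=M_PICK action=motors_off
7. SIG_NEAR: (M_PICK) → mode=M_HALT action=spin_cw
8. SIG_FOUND: (M_HALT) → mode=M_NAV action=motors_on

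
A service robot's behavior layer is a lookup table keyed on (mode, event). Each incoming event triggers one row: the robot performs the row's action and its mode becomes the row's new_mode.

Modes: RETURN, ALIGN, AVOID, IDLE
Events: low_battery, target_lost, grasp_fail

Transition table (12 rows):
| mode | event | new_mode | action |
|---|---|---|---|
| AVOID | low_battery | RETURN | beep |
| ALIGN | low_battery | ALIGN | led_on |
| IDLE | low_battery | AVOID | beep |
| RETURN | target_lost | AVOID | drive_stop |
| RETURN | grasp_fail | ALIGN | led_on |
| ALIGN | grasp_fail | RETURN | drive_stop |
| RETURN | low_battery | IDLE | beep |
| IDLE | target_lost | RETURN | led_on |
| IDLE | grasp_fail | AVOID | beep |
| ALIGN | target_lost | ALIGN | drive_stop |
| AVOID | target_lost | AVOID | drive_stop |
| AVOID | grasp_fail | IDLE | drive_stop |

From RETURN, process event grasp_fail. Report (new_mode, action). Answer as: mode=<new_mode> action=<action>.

mode=ALIGN action=led_on

current mode = RETURN; filter table to that mode:
  (RETURN, target_lost) → (AVOID, drive_stop)
  (RETURN, grasp_fail) → (ALIGN, led_on)  ← event matches
  (RETURN, low_battery) → (IDLE, beep)
event = grasp_fail selects (ALIGN, led_on)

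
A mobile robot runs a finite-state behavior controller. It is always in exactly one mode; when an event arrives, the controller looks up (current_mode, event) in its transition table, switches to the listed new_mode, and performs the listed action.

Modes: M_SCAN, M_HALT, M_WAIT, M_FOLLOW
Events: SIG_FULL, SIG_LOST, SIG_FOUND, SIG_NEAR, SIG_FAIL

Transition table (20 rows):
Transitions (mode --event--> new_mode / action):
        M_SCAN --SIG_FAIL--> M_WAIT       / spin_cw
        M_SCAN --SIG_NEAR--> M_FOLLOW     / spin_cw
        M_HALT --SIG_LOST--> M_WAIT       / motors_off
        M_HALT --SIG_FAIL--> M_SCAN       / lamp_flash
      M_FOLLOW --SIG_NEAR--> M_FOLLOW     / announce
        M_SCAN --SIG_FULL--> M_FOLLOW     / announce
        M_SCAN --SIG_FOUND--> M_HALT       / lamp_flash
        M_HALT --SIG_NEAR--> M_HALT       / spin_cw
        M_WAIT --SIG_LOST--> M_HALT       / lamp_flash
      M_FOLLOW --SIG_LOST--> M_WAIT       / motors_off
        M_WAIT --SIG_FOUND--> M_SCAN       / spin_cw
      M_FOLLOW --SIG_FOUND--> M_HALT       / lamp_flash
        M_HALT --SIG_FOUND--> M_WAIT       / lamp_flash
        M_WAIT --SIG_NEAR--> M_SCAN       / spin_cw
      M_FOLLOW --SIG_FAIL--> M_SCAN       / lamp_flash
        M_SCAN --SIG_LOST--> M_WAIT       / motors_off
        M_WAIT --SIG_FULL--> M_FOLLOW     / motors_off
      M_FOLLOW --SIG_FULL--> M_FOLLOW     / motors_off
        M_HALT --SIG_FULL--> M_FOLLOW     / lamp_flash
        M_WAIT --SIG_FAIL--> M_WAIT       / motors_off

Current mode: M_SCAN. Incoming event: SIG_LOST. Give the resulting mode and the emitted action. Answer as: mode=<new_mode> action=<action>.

current mode = M_SCAN; filter table to that mode:
  (M_SCAN, SIG_FAIL) → (M_WAIT, spin_cw)
  (M_SCAN, SIG_NEAR) → (M_FOLLOW, spin_cw)
  (M_SCAN, SIG_FULL) → (M_FOLLOW, announce)
  (M_SCAN, SIG_FOUND) → (M_HALT, lamp_flash)
  (M_SCAN, SIG_LOST) → (M_WAIT, motors_off)  ← event matches
event = SIG_LOST selects (M_WAIT, motors_off)

mode=M_WAIT action=motors_off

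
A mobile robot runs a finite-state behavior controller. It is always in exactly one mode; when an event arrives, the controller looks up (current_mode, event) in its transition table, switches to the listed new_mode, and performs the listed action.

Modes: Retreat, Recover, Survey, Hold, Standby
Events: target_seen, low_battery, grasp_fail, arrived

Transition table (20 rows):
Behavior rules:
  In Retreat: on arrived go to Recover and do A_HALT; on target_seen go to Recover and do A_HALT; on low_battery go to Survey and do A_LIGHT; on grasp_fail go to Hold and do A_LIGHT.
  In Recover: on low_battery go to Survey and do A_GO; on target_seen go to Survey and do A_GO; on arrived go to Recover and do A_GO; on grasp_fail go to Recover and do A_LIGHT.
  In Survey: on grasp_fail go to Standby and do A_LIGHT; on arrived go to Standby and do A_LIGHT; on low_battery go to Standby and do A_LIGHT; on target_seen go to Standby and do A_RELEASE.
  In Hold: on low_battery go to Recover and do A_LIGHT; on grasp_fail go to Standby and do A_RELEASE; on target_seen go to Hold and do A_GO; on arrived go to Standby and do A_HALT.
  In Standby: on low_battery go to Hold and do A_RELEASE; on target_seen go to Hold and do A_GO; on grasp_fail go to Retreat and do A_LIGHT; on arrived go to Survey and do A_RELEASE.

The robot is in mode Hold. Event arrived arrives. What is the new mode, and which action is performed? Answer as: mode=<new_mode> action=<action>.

mode=Standby action=A_HALT

current mode = Hold; filter table to that mode:
  (Hold, low_battery) → (Recover, A_LIGHT)
  (Hold, grasp_fail) → (Standby, A_RELEASE)
  (Hold, target_seen) → (Hold, A_GO)
  (Hold, arrived) → (Standby, A_HALT)  ← event matches
event = arrived selects (Standby, A_HALT)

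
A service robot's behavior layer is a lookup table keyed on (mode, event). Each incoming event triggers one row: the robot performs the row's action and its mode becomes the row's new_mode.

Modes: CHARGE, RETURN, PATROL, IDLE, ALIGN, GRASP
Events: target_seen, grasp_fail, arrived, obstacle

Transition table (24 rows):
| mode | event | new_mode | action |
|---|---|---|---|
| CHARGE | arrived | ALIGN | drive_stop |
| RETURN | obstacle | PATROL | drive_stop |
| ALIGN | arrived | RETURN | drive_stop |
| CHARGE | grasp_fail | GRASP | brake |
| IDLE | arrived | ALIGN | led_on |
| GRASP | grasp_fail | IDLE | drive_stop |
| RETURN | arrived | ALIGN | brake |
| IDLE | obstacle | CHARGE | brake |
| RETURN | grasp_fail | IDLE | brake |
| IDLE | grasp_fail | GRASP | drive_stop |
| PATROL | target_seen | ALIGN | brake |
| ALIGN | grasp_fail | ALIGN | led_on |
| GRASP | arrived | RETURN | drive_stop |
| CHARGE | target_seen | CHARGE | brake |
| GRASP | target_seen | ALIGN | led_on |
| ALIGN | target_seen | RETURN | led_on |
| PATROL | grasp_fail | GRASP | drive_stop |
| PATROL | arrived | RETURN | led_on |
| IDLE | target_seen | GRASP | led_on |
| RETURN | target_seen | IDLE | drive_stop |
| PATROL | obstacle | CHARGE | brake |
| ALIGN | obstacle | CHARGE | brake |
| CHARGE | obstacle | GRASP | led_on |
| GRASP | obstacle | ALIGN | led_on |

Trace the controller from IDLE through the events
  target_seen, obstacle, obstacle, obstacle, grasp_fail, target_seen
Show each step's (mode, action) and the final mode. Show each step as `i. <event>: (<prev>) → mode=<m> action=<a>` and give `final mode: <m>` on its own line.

1. target_seen: (IDLE) → mode=GRASP action=led_on
2. obstacle: (GRASP) → mode=ALIGN action=led_on
3. obstacle: (ALIGN) → mode=CHARGE action=brake
4. obstacle: (CHARGE) → mode=GRASP action=led_on
5. grasp_fail: (GRASP) → mode=IDLE action=drive_stop
6. target_seen: (IDLE) → mode=GRASP action=led_on

final mode: GRASP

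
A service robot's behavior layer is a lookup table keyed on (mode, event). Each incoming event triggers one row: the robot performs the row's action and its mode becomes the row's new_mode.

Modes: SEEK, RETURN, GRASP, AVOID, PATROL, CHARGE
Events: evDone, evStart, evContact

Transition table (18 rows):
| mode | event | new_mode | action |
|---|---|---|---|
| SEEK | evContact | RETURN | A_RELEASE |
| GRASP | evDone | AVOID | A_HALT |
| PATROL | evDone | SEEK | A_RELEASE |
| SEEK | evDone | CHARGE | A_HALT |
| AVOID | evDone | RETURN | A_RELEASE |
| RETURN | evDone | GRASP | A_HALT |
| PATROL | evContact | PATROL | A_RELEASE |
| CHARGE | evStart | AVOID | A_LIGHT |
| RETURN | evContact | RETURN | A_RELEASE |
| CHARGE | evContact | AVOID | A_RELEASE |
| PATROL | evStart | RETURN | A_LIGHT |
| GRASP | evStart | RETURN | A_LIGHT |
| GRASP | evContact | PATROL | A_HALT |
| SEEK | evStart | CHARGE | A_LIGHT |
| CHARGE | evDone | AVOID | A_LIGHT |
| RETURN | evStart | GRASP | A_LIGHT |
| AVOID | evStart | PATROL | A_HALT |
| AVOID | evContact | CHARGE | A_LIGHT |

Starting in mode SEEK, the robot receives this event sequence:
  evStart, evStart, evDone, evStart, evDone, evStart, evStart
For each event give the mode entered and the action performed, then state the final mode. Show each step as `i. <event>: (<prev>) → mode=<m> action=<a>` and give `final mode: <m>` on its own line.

1. evStart: (SEEK) → mode=CHARGE action=A_LIGHT
2. evStart: (CHARGE) → mode=AVOID action=A_LIGHT
3. evDone: (AVOID) → mode=RETURN action=A_RELEASE
4. evStart: (RETURN) → mode=GRASP action=A_LIGHT
5. evDone: (GRASP) → mode=AVOID action=A_HALT
6. evStart: (AVOID) → mode=PATROL action=A_HALT
7. evStart: (PATROL) → mode=RETURN action=A_LIGHT

final mode: RETURN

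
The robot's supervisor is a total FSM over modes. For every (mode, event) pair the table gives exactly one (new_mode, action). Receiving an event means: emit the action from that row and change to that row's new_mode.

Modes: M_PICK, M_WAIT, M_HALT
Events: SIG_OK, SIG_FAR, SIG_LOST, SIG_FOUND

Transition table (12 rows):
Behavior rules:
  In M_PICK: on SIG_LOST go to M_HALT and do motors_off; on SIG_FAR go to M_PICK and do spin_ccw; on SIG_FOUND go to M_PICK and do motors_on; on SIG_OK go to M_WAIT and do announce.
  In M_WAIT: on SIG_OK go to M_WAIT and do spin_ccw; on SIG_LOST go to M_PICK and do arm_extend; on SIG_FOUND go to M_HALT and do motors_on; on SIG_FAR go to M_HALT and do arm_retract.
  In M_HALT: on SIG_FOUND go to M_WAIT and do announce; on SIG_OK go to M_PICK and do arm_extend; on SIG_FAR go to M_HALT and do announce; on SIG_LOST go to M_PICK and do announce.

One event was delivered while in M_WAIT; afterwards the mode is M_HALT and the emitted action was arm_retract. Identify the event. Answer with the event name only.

try SIG_OK: (M_WAIT, SIG_OK) → (M_WAIT, spin_ccw)
try SIG_FAR: (M_WAIT, SIG_FAR) → (M_HALT, arm_retract)  ← matches
try SIG_LOST: (M_WAIT, SIG_LOST) → (M_PICK, arm_extend)
try SIG_FOUND: (M_WAIT, SIG_FOUND) → (M_HALT, motors_on)

SIG_FAR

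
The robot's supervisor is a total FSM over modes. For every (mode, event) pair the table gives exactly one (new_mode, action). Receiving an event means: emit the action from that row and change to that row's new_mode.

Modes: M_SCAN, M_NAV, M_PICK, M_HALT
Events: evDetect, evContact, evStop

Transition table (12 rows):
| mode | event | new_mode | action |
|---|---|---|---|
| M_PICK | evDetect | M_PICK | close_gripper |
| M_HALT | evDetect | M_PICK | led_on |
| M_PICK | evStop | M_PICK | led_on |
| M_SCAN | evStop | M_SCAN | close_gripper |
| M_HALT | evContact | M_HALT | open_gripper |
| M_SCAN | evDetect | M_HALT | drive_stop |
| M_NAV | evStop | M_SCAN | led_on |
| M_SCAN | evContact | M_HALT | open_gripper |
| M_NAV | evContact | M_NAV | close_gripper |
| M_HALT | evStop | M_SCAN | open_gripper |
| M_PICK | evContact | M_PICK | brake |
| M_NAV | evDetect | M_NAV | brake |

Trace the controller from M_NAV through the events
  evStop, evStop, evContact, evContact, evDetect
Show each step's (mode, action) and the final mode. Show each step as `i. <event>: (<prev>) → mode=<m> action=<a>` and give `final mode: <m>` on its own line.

final mode: M_PICK

1. evStop: (M_NAV) → mode=M_SCAN action=led_on
2. evStop: (M_SCAN) → mode=M_SCAN action=close_gripper
3. evContact: (M_SCAN) → mode=M_HALT action=open_gripper
4. evContact: (M_HALT) → mode=M_HALT action=open_gripper
5. evDetect: (M_HALT) → mode=M_PICK action=led_on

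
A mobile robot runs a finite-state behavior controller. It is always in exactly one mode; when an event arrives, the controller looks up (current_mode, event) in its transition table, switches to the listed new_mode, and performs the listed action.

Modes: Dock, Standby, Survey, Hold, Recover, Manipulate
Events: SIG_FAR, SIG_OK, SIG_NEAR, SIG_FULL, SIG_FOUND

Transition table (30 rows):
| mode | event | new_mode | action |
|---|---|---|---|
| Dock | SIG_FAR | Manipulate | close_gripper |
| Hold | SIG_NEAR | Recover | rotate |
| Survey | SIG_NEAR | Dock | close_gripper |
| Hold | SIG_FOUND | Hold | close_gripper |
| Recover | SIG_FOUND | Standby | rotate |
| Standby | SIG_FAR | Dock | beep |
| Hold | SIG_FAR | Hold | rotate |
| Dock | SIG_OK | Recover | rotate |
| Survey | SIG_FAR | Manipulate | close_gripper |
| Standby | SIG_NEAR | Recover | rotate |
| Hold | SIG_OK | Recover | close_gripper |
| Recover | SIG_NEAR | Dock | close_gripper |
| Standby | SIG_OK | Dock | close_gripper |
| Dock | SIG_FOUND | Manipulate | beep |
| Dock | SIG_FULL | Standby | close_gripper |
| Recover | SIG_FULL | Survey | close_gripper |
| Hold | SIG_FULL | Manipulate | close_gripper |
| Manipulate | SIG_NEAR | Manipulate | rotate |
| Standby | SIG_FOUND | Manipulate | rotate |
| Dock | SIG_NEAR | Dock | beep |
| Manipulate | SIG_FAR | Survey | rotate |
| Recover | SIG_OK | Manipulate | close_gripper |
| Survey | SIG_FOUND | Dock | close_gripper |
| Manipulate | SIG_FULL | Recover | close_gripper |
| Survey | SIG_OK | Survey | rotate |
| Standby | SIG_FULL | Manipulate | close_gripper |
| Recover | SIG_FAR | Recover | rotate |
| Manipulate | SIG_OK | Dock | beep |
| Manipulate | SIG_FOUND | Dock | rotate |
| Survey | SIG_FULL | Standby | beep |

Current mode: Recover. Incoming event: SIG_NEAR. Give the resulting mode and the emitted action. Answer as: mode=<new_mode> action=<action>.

mode=Dock action=close_gripper

current mode = Recover; filter table to that mode:
  (Recover, SIG_FOUND) → (Standby, rotate)
  (Recover, SIG_NEAR) → (Dock, close_gripper)  ← event matches
  (Recover, SIG_FULL) → (Survey, close_gripper)
  (Recover, SIG_OK) → (Manipulate, close_gripper)
  (Recover, SIG_FAR) → (Recover, rotate)
event = SIG_NEAR selects (Dock, close_gripper)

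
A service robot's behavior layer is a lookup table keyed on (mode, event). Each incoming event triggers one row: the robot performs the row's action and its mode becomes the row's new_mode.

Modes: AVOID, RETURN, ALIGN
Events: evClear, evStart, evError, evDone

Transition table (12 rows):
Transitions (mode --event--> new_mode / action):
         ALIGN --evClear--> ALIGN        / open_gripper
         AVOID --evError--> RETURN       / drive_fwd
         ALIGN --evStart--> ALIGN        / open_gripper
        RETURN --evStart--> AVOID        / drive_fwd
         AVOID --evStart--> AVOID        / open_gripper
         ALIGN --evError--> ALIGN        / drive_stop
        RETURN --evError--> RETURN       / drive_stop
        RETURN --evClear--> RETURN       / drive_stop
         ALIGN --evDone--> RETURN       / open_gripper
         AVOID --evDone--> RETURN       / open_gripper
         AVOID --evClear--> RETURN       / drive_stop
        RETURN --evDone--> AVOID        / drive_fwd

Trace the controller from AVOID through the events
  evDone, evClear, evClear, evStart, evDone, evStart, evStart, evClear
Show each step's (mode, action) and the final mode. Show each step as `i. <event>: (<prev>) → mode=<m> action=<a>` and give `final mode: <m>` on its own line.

final mode: RETURN

1. evDone: (AVOID) → mode=RETURN action=open_gripper
2. evClear: (RETURN) → mode=RETURN action=drive_stop
3. evClear: (RETURN) → mode=RETURN action=drive_stop
4. evStart: (RETURN) → mode=AVOID action=drive_fwd
5. evDone: (AVOID) → mode=RETURN action=open_gripper
6. evStart: (RETURN) → mode=AVOID action=drive_fwd
7. evStart: (AVOID) → mode=AVOID action=open_gripper
8. evClear: (AVOID) → mode=RETURN action=drive_stop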